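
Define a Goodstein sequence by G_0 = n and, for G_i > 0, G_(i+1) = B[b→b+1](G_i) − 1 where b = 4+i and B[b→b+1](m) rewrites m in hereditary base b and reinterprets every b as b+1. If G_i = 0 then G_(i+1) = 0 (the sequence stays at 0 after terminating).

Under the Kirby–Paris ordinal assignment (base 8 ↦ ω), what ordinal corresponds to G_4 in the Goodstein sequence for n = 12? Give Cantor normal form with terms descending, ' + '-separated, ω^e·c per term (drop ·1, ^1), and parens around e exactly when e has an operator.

G_0=12  [base 4] 3·4  →[4↦5]→  3·5 = 15  −1 ⇒ G_1=14
G_1=14  [base 5] 2·5 + 4  →[5↦6]→  2·6 + 4 = 16  −1 ⇒ G_2=15
G_2=15  [base 6] 2·6 + 3  →[6↦7]→  2·7 + 3 = 17  −1 ⇒ G_3=16
G_3=16  [base 7] 2·7 + 2  →[7↦8]→  2·8 + 2 = 18  −1 ⇒ G_4=17
G_4=17  [base 8] 2·8 + 1  →[8↦9]→  2·9 + 1 = 19  −1 ⇒ G_5=18

ω·2 + 1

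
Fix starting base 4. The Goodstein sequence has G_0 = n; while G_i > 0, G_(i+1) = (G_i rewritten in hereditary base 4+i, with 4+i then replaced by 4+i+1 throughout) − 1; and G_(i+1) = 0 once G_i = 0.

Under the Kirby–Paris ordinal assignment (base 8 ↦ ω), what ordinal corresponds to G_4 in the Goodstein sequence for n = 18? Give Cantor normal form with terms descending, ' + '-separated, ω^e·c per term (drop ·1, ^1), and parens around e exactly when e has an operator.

base 4: 18 = 4^2 + 2; at 5: 5^2 + 2 = 27; next = 26
base 5: 26 = 5^2 + 1; at 6: 6^2 + 1 = 37; next = 36
base 6: 36 = 6^2; at 7: 7^2 = 49; next = 48
base 7: 48 = 6·7 + 6; at 8: 6·8 + 6 = 54; next = 53
base 8: 53 = 6·8 + 5; at 9: 6·9 + 5 = 59; next = 58

ω·6 + 5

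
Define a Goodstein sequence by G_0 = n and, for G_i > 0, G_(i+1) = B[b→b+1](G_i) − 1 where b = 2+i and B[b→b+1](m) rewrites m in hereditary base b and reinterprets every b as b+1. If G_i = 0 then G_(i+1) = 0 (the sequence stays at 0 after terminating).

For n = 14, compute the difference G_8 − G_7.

G_0 = 14. HB_2(14) = 2^(2 + 1) + 2^2 + 2. Bump = 111. G_1 = 110.
G_1 = 110. HB_3(110) = 3^(3 + 1) + 3^3 + 2. Bump = 1282. G_2 = 1281.
G_2 = 1281. HB_4(1281) = 4^(4 + 1) + 4^4 + 1. Bump = 18751. G_3 = 18750.
G_3 = 18750. HB_5(18750) = 5^(5 + 1) + 5^5. Bump = 326592. G_4 = 326591.
G_4 = 326591. HB_6(326591) = 6^(6 + 1) + 5·6^5 + 5·6^4 + 5·6^3 + 5·6^2 + 5·6 + 5. Bump = 5862841. G_5 = 5862840.
G_5 = 5862840. HB_7(5862840) = 7^(7 + 1) + 5·7^5 + 5·7^4 + 5·7^3 + 5·7^2 + 5·7 + 4. Bump = 134404972. G_6 = 134404971.
G_6 = 134404971. HB_8(134404971) = 8^(8 + 1) + 5·8^5 + 5·8^4 + 5·8^3 + 5·8^2 + 5·8 + 3. Bump = 3487116549. G_7 = 3487116548.
G_7 = 3487116548. HB_9(3487116548) = 9^(9 + 1) + 5·9^5 + 5·9^4 + 5·9^3 + 5·9^2 + 5·9 + 2. Bump = 100000555552. G_8 = 100000555551.

96513439003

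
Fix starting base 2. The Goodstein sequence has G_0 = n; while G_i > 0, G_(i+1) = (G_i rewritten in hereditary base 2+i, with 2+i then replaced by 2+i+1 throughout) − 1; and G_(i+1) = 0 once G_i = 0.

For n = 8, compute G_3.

6310

base 2: 8 = 2^(2 + 1); at 3: 3^(3 + 1) = 81; next = 80
base 3: 80 = 2·3^3 + 2·3^2 + 2·3 + 2; at 4: 2·4^4 + 2·4^2 + 2·4 + 2 = 554; next = 553
base 4: 553 = 2·4^4 + 2·4^2 + 2·4 + 1; at 5: 2·5^5 + 2·5^2 + 2·5 + 1 = 6311; next = 6310
base 5: 6310 = 2·5^5 + 2·5^2 + 2·5; at 6: 2·6^6 + 2·6^2 + 2·6 = 93396; next = 93395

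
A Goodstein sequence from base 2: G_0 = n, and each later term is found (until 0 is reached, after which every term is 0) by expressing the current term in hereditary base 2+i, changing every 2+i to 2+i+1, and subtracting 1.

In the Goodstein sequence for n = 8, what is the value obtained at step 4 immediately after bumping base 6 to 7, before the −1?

i=0: 8 = 2^(2 + 1) (b=2); 2→3: 3^(3 + 1) = 81; 81−1 = 80
i=1: 80 = 2·3^3 + 2·3^2 + 2·3 + 2 (b=3); 3→4: 2·4^4 + 2·4^2 + 2·4 + 2 = 554; 554−1 = 553
i=2: 553 = 2·4^4 + 2·4^2 + 2·4 + 1 (b=4); 4→5: 2·5^5 + 2·5^2 + 2·5 + 1 = 6311; 6311−1 = 6310
i=3: 6310 = 2·5^5 + 2·5^2 + 2·5 (b=5); 5→6: 2·6^6 + 2·6^2 + 2·6 = 93396; 93396−1 = 93395
i=4: 93395 = 2·6^6 + 2·6^2 + 6 + 5 (b=6); 6→7: 2·7^7 + 2·7^2 + 7 + 5 = 1647196; 1647196−1 = 1647195

1647196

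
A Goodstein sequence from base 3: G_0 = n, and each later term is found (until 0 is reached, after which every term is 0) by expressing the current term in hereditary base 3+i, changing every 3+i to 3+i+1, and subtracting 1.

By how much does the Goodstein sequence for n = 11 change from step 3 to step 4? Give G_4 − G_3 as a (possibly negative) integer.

4

base 3: 11 = 3^2 + 2; at 4: 4^2 + 2 = 18; next = 17
base 4: 17 = 4^2 + 1; at 5: 5^2 + 1 = 26; next = 25
base 5: 25 = 5^2; at 6: 6^2 = 36; next = 35
base 6: 35 = 5·6 + 5; at 7: 5·7 + 5 = 40; next = 39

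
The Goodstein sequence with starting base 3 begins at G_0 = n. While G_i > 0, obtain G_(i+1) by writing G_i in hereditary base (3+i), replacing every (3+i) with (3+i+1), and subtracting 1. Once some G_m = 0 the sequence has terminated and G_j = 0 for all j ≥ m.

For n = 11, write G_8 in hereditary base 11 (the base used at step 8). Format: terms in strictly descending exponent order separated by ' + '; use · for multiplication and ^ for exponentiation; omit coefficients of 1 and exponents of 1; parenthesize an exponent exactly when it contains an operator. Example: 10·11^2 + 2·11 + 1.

G_0 = 11. HB_3(11) = 3^2 + 2. Bump = 18. G_1 = 17.
G_1 = 17. HB_4(17) = 4^2 + 1. Bump = 26. G_2 = 25.
G_2 = 25. HB_5(25) = 5^2. Bump = 36. G_3 = 35.
G_3 = 35. HB_6(35) = 5·6 + 5. Bump = 40. G_4 = 39.
G_4 = 39. HB_7(39) = 5·7 + 4. Bump = 44. G_5 = 43.
G_5 = 43. HB_8(43) = 5·8 + 3. Bump = 48. G_6 = 47.
G_6 = 47. HB_9(47) = 5·9 + 2. Bump = 52. G_7 = 51.
G_7 = 51. HB_10(51) = 5·10 + 1. Bump = 56. G_8 = 55.

5·11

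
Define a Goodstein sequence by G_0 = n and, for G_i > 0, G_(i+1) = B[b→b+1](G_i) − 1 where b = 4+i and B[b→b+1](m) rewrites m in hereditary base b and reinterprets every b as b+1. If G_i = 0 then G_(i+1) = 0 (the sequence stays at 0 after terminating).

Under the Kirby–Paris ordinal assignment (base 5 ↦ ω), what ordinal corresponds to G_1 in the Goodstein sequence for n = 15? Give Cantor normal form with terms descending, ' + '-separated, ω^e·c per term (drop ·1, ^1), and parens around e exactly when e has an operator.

ω·3 + 2

G_0 = 15. HB_4(15) = 3·4 + 3. Bump = 18. G_1 = 17.
G_1 = 17. HB_5(17) = 3·5 + 2. Bump = 20. G_2 = 19.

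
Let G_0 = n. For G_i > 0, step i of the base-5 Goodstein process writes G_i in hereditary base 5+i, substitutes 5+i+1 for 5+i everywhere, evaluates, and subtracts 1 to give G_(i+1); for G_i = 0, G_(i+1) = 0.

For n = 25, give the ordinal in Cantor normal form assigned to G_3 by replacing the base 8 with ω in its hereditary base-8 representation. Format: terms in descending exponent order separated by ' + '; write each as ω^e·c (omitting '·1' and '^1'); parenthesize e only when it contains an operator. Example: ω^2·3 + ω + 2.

G_0 = 25. HB_5(25) = 5^2. Bump = 36. G_1 = 35.
G_1 = 35. HB_6(35) = 5·6 + 5. Bump = 40. G_2 = 39.
G_2 = 39. HB_7(39) = 5·7 + 4. Bump = 44. G_3 = 43.
G_3 = 43. HB_8(43) = 5·8 + 3. Bump = 48. G_4 = 47.

ω·5 + 3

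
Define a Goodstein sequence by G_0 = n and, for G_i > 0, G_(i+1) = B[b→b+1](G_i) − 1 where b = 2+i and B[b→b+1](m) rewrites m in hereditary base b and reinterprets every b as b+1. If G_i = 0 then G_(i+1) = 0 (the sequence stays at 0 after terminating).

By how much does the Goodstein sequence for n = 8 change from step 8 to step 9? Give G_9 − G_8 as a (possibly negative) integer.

base 2: 8 = 2^(2 + 1); at 3: 3^(3 + 1) = 81; next = 80
base 3: 80 = 2·3^3 + 2·3^2 + 2·3 + 2; at 4: 2·4^4 + 2·4^2 + 2·4 + 2 = 554; next = 553
base 4: 553 = 2·4^4 + 2·4^2 + 2·4 + 1; at 5: 2·5^5 + 2·5^2 + 2·5 + 1 = 6311; next = 6310
base 5: 6310 = 2·5^5 + 2·5^2 + 2·5; at 6: 2·6^6 + 2·6^2 + 2·6 = 93396; next = 93395
base 6: 93395 = 2·6^6 + 2·6^2 + 6 + 5; at 7: 2·7^7 + 2·7^2 + 7 + 5 = 1647196; next = 1647195
base 7: 1647195 = 2·7^7 + 2·7^2 + 7 + 4; at 8: 2·8^8 + 2·8^2 + 8 + 4 = 33554572; next = 33554571
base 8: 33554571 = 2·8^8 + 2·8^2 + 8 + 3; at 9: 2·9^9 + 2·9^2 + 9 + 3 = 774841152; next = 774841151
base 9: 774841151 = 2·9^9 + 2·9^2 + 9 + 2; at 10: 2·10^10 + 2·10^2 + 10 + 2 = 20000000212; next = 20000000211
base 10: 20000000211 = 2·10^10 + 2·10^2 + 10 + 1; at 11: 2·11^11 + 2·11^2 + 11 + 1 = 570623341476; next = 570623341475

550623341264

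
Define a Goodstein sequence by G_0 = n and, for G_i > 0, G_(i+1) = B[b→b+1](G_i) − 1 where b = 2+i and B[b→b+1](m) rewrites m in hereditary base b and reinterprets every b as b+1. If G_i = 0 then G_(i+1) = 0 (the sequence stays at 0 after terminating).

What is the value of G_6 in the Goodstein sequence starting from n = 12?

[0] 12 ≡ 2^(2 + 1) + 2^2 (base 2). Lift 3: 108. −1: 107.
[1] 107 ≡ 3^(3 + 1) + 2·3^2 + 2·3 + 2 (base 3). Lift 4: 1066. −1: 1065.
[2] 1065 ≡ 4^(4 + 1) + 2·4^2 + 2·4 + 1 (base 4). Lift 5: 15686. −1: 15685.
[3] 15685 ≡ 5^(5 + 1) + 2·5^2 + 2·5 (base 5). Lift 6: 280020. −1: 280019.
[4] 280019 ≡ 6^(6 + 1) + 2·6^2 + 6 + 5 (base 6). Lift 7: 5764911. −1: 5764910.
[5] 5764910 ≡ 7^(7 + 1) + 2·7^2 + 7 + 4 (base 7). Lift 8: 134217868. −1: 134217867.

134217867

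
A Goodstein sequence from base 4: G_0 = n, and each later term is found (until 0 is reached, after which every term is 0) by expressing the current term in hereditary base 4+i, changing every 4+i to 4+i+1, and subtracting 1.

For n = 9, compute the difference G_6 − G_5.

0

G_0 = 9. HB_4(9) = 2·4 + 1. Bump = 11. G_1 = 10.
G_1 = 10. HB_5(10) = 2·5. Bump = 12. G_2 = 11.
G_2 = 11. HB_6(11) = 6 + 5. Bump = 12. G_3 = 11.
G_3 = 11. HB_7(11) = 7 + 4. Bump = 12. G_4 = 11.
G_4 = 11. HB_8(11) = 8 + 3. Bump = 12. G_5 = 11.
G_5 = 11. HB_9(11) = 9 + 2. Bump = 12. G_6 = 11.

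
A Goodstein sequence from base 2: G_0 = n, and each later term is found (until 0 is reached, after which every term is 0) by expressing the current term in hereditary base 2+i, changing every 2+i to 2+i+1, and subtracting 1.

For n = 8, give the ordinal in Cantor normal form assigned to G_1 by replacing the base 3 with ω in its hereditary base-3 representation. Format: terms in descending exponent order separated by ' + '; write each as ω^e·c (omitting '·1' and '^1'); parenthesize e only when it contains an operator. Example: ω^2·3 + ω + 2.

ω^ω·2 + ω^2·2 + ω·2 + 2

G_0=8  [base 2] 2^(2 + 1)  →[2↦3]→  3^(3 + 1) = 81  −1 ⇒ G_1=80
G_1=80  [base 3] 2·3^3 + 2·3^2 + 2·3 + 2  →[3↦4]→  2·4^4 + 2·4^2 + 2·4 + 2 = 554  −1 ⇒ G_2=553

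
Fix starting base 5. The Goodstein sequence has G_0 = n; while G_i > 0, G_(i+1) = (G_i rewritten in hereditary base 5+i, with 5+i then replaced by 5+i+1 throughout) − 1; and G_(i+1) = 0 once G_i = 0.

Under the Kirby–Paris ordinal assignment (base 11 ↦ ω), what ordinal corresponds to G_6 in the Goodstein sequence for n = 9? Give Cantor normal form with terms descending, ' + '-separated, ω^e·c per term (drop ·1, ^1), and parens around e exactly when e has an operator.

(0) 9|_5 = 5 + 4 ↦ 6 + 4|_6 = 10 ⇒ 9
(1) 9|_6 = 6 + 3 ↦ 7 + 3|_7 = 10 ⇒ 9
(2) 9|_7 = 7 + 2 ↦ 8 + 2|_8 = 10 ⇒ 9
(3) 9|_8 = 8 + 1 ↦ 9 + 1|_9 = 10 ⇒ 9
(4) 9|_9 = 9 ↦ 10|_10 = 10 ⇒ 9
(5) 9|_10 = 9 ↦ 9|_11 = 9 ⇒ 8
(6) 8|_11 = 8 ↦ 8|_12 = 8 ⇒ 7

8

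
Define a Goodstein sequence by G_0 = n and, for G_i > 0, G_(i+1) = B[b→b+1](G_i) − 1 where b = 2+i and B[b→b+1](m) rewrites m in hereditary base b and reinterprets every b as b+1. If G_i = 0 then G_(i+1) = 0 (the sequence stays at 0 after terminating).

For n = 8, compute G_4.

93395

step 0: 8 = 2^(2 + 1); sub 3 for 2: 3^(3 + 1); = 81; G_1 = 81−1 = 80
step 1: 80 = 2·3^3 + 2·3^2 + 2·3 + 2; sub 4 for 3: 2·4^4 + 2·4^2 + 2·4 + 2; = 554; G_2 = 554−1 = 553
step 2: 553 = 2·4^4 + 2·4^2 + 2·4 + 1; sub 5 for 4: 2·5^5 + 2·5^2 + 2·5 + 1; = 6311; G_3 = 6311−1 = 6310
step 3: 6310 = 2·5^5 + 2·5^2 + 2·5; sub 6 for 5: 2·6^6 + 2·6^2 + 2·6; = 93396; G_4 = 93396−1 = 93395
step 4: 93395 = 2·6^6 + 2·6^2 + 6 + 5; sub 7 for 6: 2·7^7 + 2·7^2 + 7 + 5; = 1647196; G_5 = 1647196−1 = 1647195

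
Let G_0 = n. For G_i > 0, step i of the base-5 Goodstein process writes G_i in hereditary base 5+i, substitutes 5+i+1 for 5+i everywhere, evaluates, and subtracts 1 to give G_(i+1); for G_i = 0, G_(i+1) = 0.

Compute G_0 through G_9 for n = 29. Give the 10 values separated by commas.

(0) 29|_5 = 5^2 + 4 ↦ 6^2 + 4|_6 = 40 ⇒ 39
(1) 39|_6 = 6^2 + 3 ↦ 7^2 + 3|_7 = 52 ⇒ 51
(2) 51|_7 = 7^2 + 2 ↦ 8^2 + 2|_8 = 66 ⇒ 65
(3) 65|_8 = 8^2 + 1 ↦ 9^2 + 1|_9 = 82 ⇒ 81
(4) 81|_9 = 9^2 ↦ 10^2|_10 = 100 ⇒ 99
(5) 99|_10 = 9·10 + 9 ↦ 9·11 + 9|_11 = 108 ⇒ 107
(6) 107|_11 = 9·11 + 8 ↦ 9·12 + 8|_12 = 116 ⇒ 115
(7) 115|_12 = 9·12 + 7 ↦ 9·13 + 7|_13 = 124 ⇒ 123
(8) 123|_13 = 9·13 + 6 ↦ 9·14 + 6|_14 = 132 ⇒ 131

29, 39, 51, 65, 81, 99, 107, 115, 123, 131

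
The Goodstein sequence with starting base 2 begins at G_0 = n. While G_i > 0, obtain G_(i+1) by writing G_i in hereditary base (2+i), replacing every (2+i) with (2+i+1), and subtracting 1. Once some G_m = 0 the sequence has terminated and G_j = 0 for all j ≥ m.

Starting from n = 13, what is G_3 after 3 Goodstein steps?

base 2: 13 = 2^(2 + 1) + 2^2 + 1; at 3: 3^(3 + 1) + 3^3 + 1 = 109; next = 108
base 3: 108 = 3^(3 + 1) + 3^3; at 4: 4^(4 + 1) + 4^4 = 1280; next = 1279
base 4: 1279 = 4^(4 + 1) + 3·4^3 + 3·4^2 + 3·4 + 3; at 5: 5^(5 + 1) + 3·5^3 + 3·5^2 + 3·5 + 3 = 16093; next = 16092
base 5: 16092 = 5^(5 + 1) + 3·5^3 + 3·5^2 + 3·5 + 2; at 6: 6^(6 + 1) + 3·6^3 + 3·6^2 + 3·6 + 2 = 280712; next = 280711

16092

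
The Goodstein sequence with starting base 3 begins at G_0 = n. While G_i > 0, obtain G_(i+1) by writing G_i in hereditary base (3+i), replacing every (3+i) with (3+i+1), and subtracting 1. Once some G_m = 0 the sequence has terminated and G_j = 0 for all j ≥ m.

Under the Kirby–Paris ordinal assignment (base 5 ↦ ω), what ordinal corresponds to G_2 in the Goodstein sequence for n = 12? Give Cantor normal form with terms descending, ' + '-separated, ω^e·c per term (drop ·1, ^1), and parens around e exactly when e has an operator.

ω^2 + 2

12 —HB3→ 3^2 + 3 —bump→ 4^2 + 4 = 20 —(−1)→ 19
19 —HB4→ 4^2 + 3 —bump→ 5^2 + 3 = 28 —(−1)→ 27
27 —HB5→ 5^2 + 2 —bump→ 6^2 + 2 = 38 —(−1)→ 37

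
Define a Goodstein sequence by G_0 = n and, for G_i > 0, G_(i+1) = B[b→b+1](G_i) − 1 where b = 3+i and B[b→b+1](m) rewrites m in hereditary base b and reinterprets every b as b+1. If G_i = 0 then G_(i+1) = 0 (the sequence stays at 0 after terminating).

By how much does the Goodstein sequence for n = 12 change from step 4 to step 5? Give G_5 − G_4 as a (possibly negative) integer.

step 0: 12 = 3^2 + 3; sub 4 for 3: 4^2 + 4; = 20; G_1 = 20−1 = 19
step 1: 19 = 4^2 + 3; sub 5 for 4: 5^2 + 3; = 28; G_2 = 28−1 = 27
step 2: 27 = 5^2 + 2; sub 6 for 5: 6^2 + 2; = 38; G_3 = 38−1 = 37
step 3: 37 = 6^2 + 1; sub 7 for 6: 7^2 + 1; = 50; G_4 = 50−1 = 49
step 4: 49 = 7^2; sub 8 for 7: 8^2; = 64; G_5 = 64−1 = 63

14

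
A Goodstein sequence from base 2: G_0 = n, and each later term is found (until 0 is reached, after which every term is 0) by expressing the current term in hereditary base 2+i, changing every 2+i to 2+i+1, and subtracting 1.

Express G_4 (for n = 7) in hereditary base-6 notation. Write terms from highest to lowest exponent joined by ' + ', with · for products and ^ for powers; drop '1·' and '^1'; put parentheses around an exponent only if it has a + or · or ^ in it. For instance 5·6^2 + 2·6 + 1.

(0) 7|_2 = 2^2 + 2 + 1 ↦ 3^3 + 3 + 1|_3 = 31 ⇒ 30
(1) 30|_3 = 3^3 + 3 ↦ 4^4 + 4|_4 = 260 ⇒ 259
(2) 259|_4 = 4^4 + 3 ↦ 5^5 + 3|_5 = 3128 ⇒ 3127
(3) 3127|_5 = 5^5 + 2 ↦ 6^6 + 2|_6 = 46658 ⇒ 46657
(4) 46657|_6 = 6^6 + 1 ↦ 7^7 + 1|_7 = 823544 ⇒ 823543

6^6 + 1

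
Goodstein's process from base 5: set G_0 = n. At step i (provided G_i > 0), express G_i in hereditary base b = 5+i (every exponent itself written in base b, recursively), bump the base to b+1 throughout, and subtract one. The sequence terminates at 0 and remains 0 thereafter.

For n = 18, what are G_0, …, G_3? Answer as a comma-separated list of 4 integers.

18, 20, 22, 24

i=0: 18 = 3·5 + 3 (b=5); 5→6: 3·6 + 3 = 21; 21−1 = 20
i=1: 20 = 3·6 + 2 (b=6); 6→7: 3·7 + 2 = 23; 23−1 = 22
i=2: 22 = 3·7 + 1 (b=7); 7→8: 3·8 + 1 = 25; 25−1 = 24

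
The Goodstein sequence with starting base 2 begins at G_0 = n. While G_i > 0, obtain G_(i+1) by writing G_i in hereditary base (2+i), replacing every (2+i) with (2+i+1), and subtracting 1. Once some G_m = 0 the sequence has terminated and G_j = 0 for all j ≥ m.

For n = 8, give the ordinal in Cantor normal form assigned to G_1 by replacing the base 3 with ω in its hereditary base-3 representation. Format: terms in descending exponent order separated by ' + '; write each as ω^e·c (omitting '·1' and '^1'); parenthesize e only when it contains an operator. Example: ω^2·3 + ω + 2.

ω^ω·2 + ω^2·2 + ω·2 + 2

[0] 8 ≡ 2^(2 + 1) (base 2). Lift 3: 81. −1: 80.
[1] 80 ≡ 2·3^3 + 2·3^2 + 2·3 + 2 (base 3). Lift 4: 554. −1: 553.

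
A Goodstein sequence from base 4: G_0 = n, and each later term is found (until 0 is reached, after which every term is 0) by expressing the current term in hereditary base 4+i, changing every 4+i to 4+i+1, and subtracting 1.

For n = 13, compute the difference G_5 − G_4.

1

13 —HB4→ 3·4 + 1 —bump→ 3·5 + 1 = 16 —(−1)→ 15
15 —HB5→ 3·5 —bump→ 3·6 = 18 —(−1)→ 17
17 —HB6→ 2·6 + 5 —bump→ 2·7 + 5 = 19 —(−1)→ 18
18 —HB7→ 2·7 + 4 —bump→ 2·8 + 4 = 20 —(−1)→ 19
19 —HB8→ 2·8 + 3 —bump→ 2·9 + 3 = 21 —(−1)→ 20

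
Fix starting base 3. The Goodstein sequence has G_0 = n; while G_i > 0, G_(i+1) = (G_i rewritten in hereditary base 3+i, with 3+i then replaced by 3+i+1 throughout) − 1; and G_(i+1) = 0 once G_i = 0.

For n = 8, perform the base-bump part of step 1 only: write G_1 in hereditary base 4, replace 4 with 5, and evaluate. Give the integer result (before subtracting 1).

11

(0) 8|_3 = 2·3 + 2 ↦ 2·4 + 2|_4 = 10 ⇒ 9
(1) 9|_4 = 2·4 + 1 ↦ 2·5 + 1|_5 = 11 ⇒ 10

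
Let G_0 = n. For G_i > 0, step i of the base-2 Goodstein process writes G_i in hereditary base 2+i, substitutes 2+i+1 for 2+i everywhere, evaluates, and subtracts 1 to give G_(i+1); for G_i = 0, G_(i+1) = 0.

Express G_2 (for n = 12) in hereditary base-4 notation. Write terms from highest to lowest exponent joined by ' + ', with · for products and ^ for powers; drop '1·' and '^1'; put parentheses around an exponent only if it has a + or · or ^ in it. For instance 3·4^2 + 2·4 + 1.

4^(4 + 1) + 2·4^2 + 2·4 + 1

G_0 = 12. HB_2(12) = 2^(2 + 1) + 2^2. Bump = 108. G_1 = 107.
G_1 = 107. HB_3(107) = 3^(3 + 1) + 2·3^2 + 2·3 + 2. Bump = 1066. G_2 = 1065.
G_2 = 1065. HB_4(1065) = 4^(4 + 1) + 2·4^2 + 2·4 + 1. Bump = 15686. G_3 = 15685.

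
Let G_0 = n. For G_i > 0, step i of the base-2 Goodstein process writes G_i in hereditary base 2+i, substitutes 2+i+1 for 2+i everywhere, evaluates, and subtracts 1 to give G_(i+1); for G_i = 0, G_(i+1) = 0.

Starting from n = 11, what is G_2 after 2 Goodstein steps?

[0] 11 ≡ 2^(2 + 1) + 2 + 1 (base 2). Lift 3: 85. −1: 84.
[1] 84 ≡ 3^(3 + 1) + 3 (base 3). Lift 4: 1028. −1: 1027.

1027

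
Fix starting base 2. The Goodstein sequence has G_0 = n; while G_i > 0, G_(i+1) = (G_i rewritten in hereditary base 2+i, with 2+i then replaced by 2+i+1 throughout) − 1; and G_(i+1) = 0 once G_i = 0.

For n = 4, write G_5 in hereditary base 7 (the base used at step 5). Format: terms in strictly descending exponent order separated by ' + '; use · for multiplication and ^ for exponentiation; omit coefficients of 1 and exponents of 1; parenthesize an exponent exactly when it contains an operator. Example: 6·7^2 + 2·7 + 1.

2·7^2 + 7 + 4

[0] 4 ≡ 2^2 (base 2). Lift 3: 27. −1: 26.
[1] 26 ≡ 2·3^2 + 2·3 + 2 (base 3). Lift 4: 42. −1: 41.
[2] 41 ≡ 2·4^2 + 2·4 + 1 (base 4). Lift 5: 61. −1: 60.
[3] 60 ≡ 2·5^2 + 2·5 (base 5). Lift 6: 84. −1: 83.
[4] 83 ≡ 2·6^2 + 6 + 5 (base 6). Lift 7: 110. −1: 109.
[5] 109 ≡ 2·7^2 + 7 + 4 (base 7). Lift 8: 140. −1: 139.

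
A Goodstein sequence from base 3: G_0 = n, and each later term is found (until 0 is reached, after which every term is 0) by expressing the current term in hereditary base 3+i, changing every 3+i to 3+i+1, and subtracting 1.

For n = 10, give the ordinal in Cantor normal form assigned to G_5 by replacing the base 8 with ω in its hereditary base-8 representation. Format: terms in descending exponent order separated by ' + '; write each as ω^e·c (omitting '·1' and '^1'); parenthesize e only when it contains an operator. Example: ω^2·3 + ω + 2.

ω·4 + 1

10 —HB3→ 3^2 + 1 —bump→ 4^2 + 1 = 17 —(−1)→ 16
16 —HB4→ 4^2 —bump→ 5^2 = 25 —(−1)→ 24
24 —HB5→ 4·5 + 4 —bump→ 4·6 + 4 = 28 —(−1)→ 27
27 —HB6→ 4·6 + 3 —bump→ 4·7 + 3 = 31 —(−1)→ 30
30 —HB7→ 4·7 + 2 —bump→ 4·8 + 2 = 34 —(−1)→ 33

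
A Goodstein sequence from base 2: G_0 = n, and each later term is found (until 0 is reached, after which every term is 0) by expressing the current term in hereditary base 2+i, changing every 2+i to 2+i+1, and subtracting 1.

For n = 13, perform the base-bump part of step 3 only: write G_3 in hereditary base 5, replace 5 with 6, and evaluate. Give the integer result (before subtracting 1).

[0] 13 ≡ 2^(2 + 1) + 2^2 + 1 (base 2). Lift 3: 109. −1: 108.
[1] 108 ≡ 3^(3 + 1) + 3^3 (base 3). Lift 4: 1280. −1: 1279.
[2] 1279 ≡ 4^(4 + 1) + 3·4^3 + 3·4^2 + 3·4 + 3 (base 4). Lift 5: 16093. −1: 16092.
[3] 16092 ≡ 5^(5 + 1) + 3·5^3 + 3·5^2 + 3·5 + 2 (base 5). Lift 6: 280712. −1: 280711.

280712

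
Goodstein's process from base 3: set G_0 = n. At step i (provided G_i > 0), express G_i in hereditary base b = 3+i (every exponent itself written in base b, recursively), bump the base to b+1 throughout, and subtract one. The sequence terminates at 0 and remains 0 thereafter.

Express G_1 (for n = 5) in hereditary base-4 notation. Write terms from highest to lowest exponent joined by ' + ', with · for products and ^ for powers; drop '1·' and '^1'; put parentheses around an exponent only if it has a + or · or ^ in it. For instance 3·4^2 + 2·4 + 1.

step 0: 5 = 3 + 2; sub 4 for 3: 4 + 2; = 6; G_1 = 6−1 = 5
step 1: 5 = 4 + 1; sub 5 for 4: 5 + 1; = 6; G_2 = 6−1 = 5

4 + 1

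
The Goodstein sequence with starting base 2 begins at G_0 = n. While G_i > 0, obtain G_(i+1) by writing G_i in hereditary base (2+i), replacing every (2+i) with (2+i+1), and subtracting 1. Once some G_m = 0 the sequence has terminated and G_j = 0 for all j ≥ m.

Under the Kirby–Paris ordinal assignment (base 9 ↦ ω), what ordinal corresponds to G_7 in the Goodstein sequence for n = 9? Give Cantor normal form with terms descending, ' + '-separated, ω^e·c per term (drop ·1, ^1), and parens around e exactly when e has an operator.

G_0=9  [base 2] 2^(2 + 1) + 1  →[2↦3]→  3^(3 + 1) + 1 = 82  −1 ⇒ G_1=81
G_1=81  [base 3] 3^(3 + 1)  →[3↦4]→  4^(4 + 1) = 1024  −1 ⇒ G_2=1023
G_2=1023  [base 4] 3·4^4 + 3·4^3 + 3·4^2 + 3·4 + 3  →[4↦5]→  3·5^5 + 3·5^3 + 3·5^2 + 3·5 + 3 = 9843  −1 ⇒ G_3=9842
G_3=9842  [base 5] 3·5^5 + 3·5^3 + 3·5^2 + 3·5 + 2  →[5↦6]→  3·6^6 + 3·6^3 + 3·6^2 + 3·6 + 2 = 140744  −1 ⇒ G_4=140743
G_4=140743  [base 6] 3·6^6 + 3·6^3 + 3·6^2 + 3·6 + 1  →[6↦7]→  3·7^7 + 3·7^3 + 3·7^2 + 3·7 + 1 = 2471827  −1 ⇒ G_5=2471826
G_5=2471826  [base 7] 3·7^7 + 3·7^3 + 3·7^2 + 3·7  →[7↦8]→  3·8^8 + 3·8^3 + 3·8^2 + 3·8 = 50333400  −1 ⇒ G_6=50333399
G_6=50333399  [base 8] 3·8^8 + 3·8^3 + 3·8^2 + 2·8 + 7  →[8↦9]→  3·9^9 + 3·9^3 + 3·9^2 + 2·9 + 7 = 1162263922  −1 ⇒ G_7=1162263921

ω^ω·3 + ω^3·3 + ω^2·3 + ω·2 + 6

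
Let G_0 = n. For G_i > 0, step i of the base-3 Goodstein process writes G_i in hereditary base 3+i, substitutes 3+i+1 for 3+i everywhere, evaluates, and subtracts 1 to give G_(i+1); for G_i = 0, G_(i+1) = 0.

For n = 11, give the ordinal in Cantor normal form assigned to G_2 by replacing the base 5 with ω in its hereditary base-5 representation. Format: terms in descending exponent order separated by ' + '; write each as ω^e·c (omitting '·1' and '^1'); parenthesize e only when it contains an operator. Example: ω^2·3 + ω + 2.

step 0: 11 = 3^2 + 2; sub 4 for 3: 4^2 + 2; = 18; G_1 = 18−1 = 17
step 1: 17 = 4^2 + 1; sub 5 for 4: 5^2 + 1; = 26; G_2 = 26−1 = 25

ω^2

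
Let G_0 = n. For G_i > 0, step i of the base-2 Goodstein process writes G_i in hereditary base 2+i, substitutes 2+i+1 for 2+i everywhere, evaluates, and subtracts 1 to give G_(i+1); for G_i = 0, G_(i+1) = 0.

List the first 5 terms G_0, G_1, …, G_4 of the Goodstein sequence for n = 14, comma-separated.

(0) 14|_2 = 2^(2 + 1) + 2^2 + 2 ↦ 3^(3 + 1) + 3^3 + 3|_3 = 111 ⇒ 110
(1) 110|_3 = 3^(3 + 1) + 3^3 + 2 ↦ 4^(4 + 1) + 4^4 + 2|_4 = 1282 ⇒ 1281
(2) 1281|_4 = 4^(4 + 1) + 4^4 + 1 ↦ 5^(5 + 1) + 5^5 + 1|_5 = 18751 ⇒ 18750
(3) 18750|_5 = 5^(5 + 1) + 5^5 ↦ 6^(6 + 1) + 6^6|_6 = 326592 ⇒ 326591

14, 110, 1281, 18750, 326591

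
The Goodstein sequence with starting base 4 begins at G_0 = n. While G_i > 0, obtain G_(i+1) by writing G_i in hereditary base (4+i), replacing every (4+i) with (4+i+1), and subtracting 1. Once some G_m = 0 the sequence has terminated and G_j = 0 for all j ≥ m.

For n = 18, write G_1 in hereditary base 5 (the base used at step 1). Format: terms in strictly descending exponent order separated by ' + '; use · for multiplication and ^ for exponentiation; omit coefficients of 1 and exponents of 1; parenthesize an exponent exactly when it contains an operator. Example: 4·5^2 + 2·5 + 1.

i=0: 18 = 4^2 + 2 (b=4); 4→5: 5^2 + 2 = 27; 27−1 = 26
i=1: 26 = 5^2 + 1 (b=5); 5→6: 6^2 + 1 = 37; 37−1 = 36

5^2 + 1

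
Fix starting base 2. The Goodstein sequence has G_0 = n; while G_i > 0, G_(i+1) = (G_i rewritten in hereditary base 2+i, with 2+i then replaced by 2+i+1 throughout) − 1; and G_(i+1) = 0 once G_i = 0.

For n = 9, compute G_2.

1023

9 —HB2→ 2^(2 + 1) + 1 —bump→ 3^(3 + 1) + 1 = 82 —(−1)→ 81
81 —HB3→ 3^(3 + 1) —bump→ 4^(4 + 1) = 1024 —(−1)→ 1023
1023 —HB4→ 3·4^4 + 3·4^3 + 3·4^2 + 3·4 + 3 —bump→ 3·5^5 + 3·5^3 + 3·5^2 + 3·5 + 3 = 9843 —(−1)→ 9842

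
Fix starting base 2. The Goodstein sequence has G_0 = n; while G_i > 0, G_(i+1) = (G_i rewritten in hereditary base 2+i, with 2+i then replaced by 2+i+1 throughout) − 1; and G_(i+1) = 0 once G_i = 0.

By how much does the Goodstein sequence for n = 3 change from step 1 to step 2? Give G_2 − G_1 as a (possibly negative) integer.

0

[0] 3 ≡ 2 + 1 (base 2). Lift 3: 4. −1: 3.
[1] 3 ≡ 3 (base 3). Lift 4: 4. −1: 3.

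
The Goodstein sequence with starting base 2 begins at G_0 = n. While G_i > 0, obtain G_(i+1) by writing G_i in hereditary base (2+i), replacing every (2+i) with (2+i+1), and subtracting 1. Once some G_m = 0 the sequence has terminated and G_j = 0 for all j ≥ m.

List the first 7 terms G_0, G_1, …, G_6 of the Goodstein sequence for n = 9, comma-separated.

base 2: 9 = 2^(2 + 1) + 1; at 3: 3^(3 + 1) + 1 = 82; next = 81
base 3: 81 = 3^(3 + 1); at 4: 4^(4 + 1) = 1024; next = 1023
base 4: 1023 = 3·4^4 + 3·4^3 + 3·4^2 + 3·4 + 3; at 5: 3·5^5 + 3·5^3 + 3·5^2 + 3·5 + 3 = 9843; next = 9842
base 5: 9842 = 3·5^5 + 3·5^3 + 3·5^2 + 3·5 + 2; at 6: 3·6^6 + 3·6^3 + 3·6^2 + 3·6 + 2 = 140744; next = 140743
base 6: 140743 = 3·6^6 + 3·6^3 + 3·6^2 + 3·6 + 1; at 7: 3·7^7 + 3·7^3 + 3·7^2 + 3·7 + 1 = 2471827; next = 2471826
base 7: 2471826 = 3·7^7 + 3·7^3 + 3·7^2 + 3·7; at 8: 3·8^8 + 3·8^3 + 3·8^2 + 3·8 = 50333400; next = 50333399

9, 81, 1023, 9842, 140743, 2471826, 50333399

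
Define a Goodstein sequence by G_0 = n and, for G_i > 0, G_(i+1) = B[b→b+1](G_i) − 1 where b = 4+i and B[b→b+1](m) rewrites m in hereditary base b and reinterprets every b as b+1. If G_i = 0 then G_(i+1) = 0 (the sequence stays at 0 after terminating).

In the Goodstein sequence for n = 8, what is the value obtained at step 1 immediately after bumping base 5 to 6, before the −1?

step 0: 8 = 2·4; sub 5 for 4: 2·5; = 10; G_1 = 10−1 = 9
step 1: 9 = 5 + 4; sub 6 for 5: 6 + 4; = 10; G_2 = 10−1 = 9

10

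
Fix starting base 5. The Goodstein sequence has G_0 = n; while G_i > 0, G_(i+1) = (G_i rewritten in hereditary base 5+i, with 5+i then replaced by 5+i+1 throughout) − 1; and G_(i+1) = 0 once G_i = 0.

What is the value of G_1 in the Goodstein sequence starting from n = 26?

G_0 = 26. HB_5(26) = 5^2 + 1. Bump = 37. G_1 = 36.
G_1 = 36. HB_6(36) = 6^2. Bump = 49. G_2 = 48.

36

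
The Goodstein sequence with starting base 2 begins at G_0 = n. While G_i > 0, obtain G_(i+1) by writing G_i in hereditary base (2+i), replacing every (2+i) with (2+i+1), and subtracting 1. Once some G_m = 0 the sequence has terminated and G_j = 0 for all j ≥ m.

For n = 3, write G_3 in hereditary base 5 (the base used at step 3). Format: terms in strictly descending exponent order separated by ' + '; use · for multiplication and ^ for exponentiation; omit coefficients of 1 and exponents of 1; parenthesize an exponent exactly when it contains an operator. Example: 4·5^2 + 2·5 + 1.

2

(0) 3|_2 = 2 + 1 ↦ 3 + 1|_3 = 4 ⇒ 3
(1) 3|_3 = 3 ↦ 4|_4 = 4 ⇒ 3
(2) 3|_4 = 3 ↦ 3|_5 = 3 ⇒ 2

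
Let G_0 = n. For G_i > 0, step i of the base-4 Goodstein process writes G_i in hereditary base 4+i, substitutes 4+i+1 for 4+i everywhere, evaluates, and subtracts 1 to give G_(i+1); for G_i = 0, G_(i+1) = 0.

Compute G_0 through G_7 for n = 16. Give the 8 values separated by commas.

16, 24, 27, 30, 33, 36, 39, 41

G_0=16  [base 4] 4^2  →[4↦5]→  5^2 = 25  −1 ⇒ G_1=24
G_1=24  [base 5] 4·5 + 4  →[5↦6]→  4·6 + 4 = 28  −1 ⇒ G_2=27
G_2=27  [base 6] 4·6 + 3  →[6↦7]→  4·7 + 3 = 31  −1 ⇒ G_3=30
G_3=30  [base 7] 4·7 + 2  →[7↦8]→  4·8 + 2 = 34  −1 ⇒ G_4=33
G_4=33  [base 8] 4·8 + 1  →[8↦9]→  4·9 + 1 = 37  −1 ⇒ G_5=36
G_5=36  [base 9] 4·9  →[9↦10]→  4·10 = 40  −1 ⇒ G_6=39
G_6=39  [base 10] 3·10 + 9  →[10↦11]→  3·11 + 9 = 42  −1 ⇒ G_7=41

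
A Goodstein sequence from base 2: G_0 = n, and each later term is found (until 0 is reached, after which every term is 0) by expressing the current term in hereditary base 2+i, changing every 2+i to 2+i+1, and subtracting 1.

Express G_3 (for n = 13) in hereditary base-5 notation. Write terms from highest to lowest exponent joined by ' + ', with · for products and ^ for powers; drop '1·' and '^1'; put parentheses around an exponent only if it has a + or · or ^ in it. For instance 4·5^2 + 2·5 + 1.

[0] 13 ≡ 2^(2 + 1) + 2^2 + 1 (base 2). Lift 3: 109. −1: 108.
[1] 108 ≡ 3^(3 + 1) + 3^3 (base 3). Lift 4: 1280. −1: 1279.
[2] 1279 ≡ 4^(4 + 1) + 3·4^3 + 3·4^2 + 3·4 + 3 (base 4). Lift 5: 16093. −1: 16092.
[3] 16092 ≡ 5^(5 + 1) + 3·5^3 + 3·5^2 + 3·5 + 2 (base 5). Lift 6: 280712. −1: 280711.

5^(5 + 1) + 3·5^3 + 3·5^2 + 3·5 + 2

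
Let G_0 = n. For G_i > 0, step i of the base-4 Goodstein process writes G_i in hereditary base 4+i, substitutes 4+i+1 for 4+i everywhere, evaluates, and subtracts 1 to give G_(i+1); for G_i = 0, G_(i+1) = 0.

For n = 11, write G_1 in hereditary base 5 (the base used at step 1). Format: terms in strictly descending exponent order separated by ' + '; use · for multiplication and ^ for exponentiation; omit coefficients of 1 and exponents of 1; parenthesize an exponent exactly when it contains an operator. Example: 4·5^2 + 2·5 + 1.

step 0: 11 = 2·4 + 3; sub 5 for 4: 2·5 + 3; = 13; G_1 = 13−1 = 12
step 1: 12 = 2·5 + 2; sub 6 for 5: 2·6 + 2; = 14; G_2 = 14−1 = 13

2·5 + 2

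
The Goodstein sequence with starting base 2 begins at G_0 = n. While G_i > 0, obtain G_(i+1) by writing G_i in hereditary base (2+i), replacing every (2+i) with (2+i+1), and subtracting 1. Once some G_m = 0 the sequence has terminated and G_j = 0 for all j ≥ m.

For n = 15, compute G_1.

G_0 = 15. HB_2(15) = 2^(2 + 1) + 2^2 + 2 + 1. Bump = 112. G_1 = 111.
G_1 = 111. HB_3(111) = 3^(3 + 1) + 3^3 + 3. Bump = 1284. G_2 = 1283.

111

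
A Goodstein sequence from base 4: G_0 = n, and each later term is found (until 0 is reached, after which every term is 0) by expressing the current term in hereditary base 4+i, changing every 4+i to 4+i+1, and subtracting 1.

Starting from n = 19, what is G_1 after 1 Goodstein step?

27

[0] 19 ≡ 4^2 + 3 (base 4). Lift 5: 28. −1: 27.
[1] 27 ≡ 5^2 + 2 (base 5). Lift 6: 38. −1: 37.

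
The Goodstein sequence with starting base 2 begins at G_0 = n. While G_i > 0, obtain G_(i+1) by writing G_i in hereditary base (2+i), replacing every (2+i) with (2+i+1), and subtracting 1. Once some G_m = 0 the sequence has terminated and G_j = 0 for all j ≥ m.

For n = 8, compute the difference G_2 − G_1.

473

base 2: 8 = 2^(2 + 1); at 3: 3^(3 + 1) = 81; next = 80
base 3: 80 = 2·3^3 + 2·3^2 + 2·3 + 2; at 4: 2·4^4 + 2·4^2 + 2·4 + 2 = 554; next = 553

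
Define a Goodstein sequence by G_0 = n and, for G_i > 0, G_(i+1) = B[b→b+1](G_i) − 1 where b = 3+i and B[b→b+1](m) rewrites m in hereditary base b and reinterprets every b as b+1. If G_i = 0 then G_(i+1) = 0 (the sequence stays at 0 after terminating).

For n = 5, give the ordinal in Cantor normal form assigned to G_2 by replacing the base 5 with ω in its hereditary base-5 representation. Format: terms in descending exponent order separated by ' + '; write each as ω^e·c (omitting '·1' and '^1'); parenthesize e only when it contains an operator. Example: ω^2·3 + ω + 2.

ω

(0) 5|_3 = 3 + 2 ↦ 4 + 2|_4 = 6 ⇒ 5
(1) 5|_4 = 4 + 1 ↦ 5 + 1|_5 = 6 ⇒ 5
(2) 5|_5 = 5 ↦ 6|_6 = 6 ⇒ 5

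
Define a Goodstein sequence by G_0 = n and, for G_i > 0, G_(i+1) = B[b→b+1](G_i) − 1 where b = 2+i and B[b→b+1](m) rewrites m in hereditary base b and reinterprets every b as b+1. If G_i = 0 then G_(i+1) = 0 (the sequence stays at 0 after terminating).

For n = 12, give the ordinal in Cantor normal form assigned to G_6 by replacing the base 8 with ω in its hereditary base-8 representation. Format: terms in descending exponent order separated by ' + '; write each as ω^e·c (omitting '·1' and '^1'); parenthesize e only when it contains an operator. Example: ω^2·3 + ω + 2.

ω^(ω + 1) + ω^2·2 + ω + 3

G_0 = 12. HB_2(12) = 2^(2 + 1) + 2^2. Bump = 108. G_1 = 107.
G_1 = 107. HB_3(107) = 3^(3 + 1) + 2·3^2 + 2·3 + 2. Bump = 1066. G_2 = 1065.
G_2 = 1065. HB_4(1065) = 4^(4 + 1) + 2·4^2 + 2·4 + 1. Bump = 15686. G_3 = 15685.
G_3 = 15685. HB_5(15685) = 5^(5 + 1) + 2·5^2 + 2·5. Bump = 280020. G_4 = 280019.
G_4 = 280019. HB_6(280019) = 6^(6 + 1) + 2·6^2 + 6 + 5. Bump = 5764911. G_5 = 5764910.
G_5 = 5764910. HB_7(5764910) = 7^(7 + 1) + 2·7^2 + 7 + 4. Bump = 134217868. G_6 = 134217867.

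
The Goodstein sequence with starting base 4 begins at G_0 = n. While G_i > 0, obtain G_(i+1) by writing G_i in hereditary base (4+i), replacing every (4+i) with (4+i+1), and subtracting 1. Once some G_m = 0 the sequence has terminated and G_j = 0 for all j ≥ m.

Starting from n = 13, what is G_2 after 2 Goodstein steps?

17

i=0: 13 = 3·4 + 1 (b=4); 4→5: 3·5 + 1 = 16; 16−1 = 15
i=1: 15 = 3·5 (b=5); 5→6: 3·6 = 18; 18−1 = 17
i=2: 17 = 2·6 + 5 (b=6); 6→7: 2·7 + 5 = 19; 19−1 = 18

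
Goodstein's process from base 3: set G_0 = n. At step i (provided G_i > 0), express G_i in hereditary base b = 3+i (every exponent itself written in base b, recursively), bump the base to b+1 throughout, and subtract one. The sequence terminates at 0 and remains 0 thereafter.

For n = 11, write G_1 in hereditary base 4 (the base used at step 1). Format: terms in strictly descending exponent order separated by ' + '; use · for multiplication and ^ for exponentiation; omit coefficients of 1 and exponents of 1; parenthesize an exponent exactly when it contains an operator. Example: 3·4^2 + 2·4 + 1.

G_0 = 11. HB_3(11) = 3^2 + 2. Bump = 18. G_1 = 17.
G_1 = 17. HB_4(17) = 4^2 + 1. Bump = 26. G_2 = 25.

4^2 + 1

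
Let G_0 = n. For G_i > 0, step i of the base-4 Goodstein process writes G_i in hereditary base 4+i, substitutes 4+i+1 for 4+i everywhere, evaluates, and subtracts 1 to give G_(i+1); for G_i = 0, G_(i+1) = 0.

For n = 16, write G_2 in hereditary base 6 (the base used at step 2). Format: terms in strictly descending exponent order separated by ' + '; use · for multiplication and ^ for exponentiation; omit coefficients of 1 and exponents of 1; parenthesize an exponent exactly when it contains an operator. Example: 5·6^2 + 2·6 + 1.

4·6 + 3

(0) 16|_4 = 4^2 ↦ 5^2|_5 = 25 ⇒ 24
(1) 24|_5 = 4·5 + 4 ↦ 4·6 + 4|_6 = 28 ⇒ 27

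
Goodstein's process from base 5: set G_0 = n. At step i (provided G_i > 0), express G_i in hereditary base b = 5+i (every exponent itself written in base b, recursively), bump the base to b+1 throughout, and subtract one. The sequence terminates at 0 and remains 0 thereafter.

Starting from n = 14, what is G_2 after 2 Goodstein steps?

[0] 14 ≡ 2·5 + 4 (base 5). Lift 6: 16. −1: 15.
[1] 15 ≡ 2·6 + 3 (base 6). Lift 7: 17. −1: 16.
[2] 16 ≡ 2·7 + 2 (base 7). Lift 8: 18. −1: 17.

16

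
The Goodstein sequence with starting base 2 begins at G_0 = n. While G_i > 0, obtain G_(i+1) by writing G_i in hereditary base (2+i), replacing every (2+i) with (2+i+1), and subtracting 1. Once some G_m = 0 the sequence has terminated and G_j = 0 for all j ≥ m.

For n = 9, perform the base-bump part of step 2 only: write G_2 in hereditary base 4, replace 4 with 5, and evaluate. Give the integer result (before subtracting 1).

9843

G_0=9  [base 2] 2^(2 + 1) + 1  →[2↦3]→  3^(3 + 1) + 1 = 82  −1 ⇒ G_1=81
G_1=81  [base 3] 3^(3 + 1)  →[3↦4]→  4^(4 + 1) = 1024  −1 ⇒ G_2=1023
G_2=1023  [base 4] 3·4^4 + 3·4^3 + 3·4^2 + 3·4 + 3  →[4↦5]→  3·5^5 + 3·5^3 + 3·5^2 + 3·5 + 3 = 9843  −1 ⇒ G_3=9842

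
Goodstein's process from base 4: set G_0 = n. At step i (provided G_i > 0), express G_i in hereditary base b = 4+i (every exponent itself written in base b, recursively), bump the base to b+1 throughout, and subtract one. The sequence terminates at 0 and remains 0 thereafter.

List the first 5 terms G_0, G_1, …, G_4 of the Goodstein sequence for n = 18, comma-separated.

18, 26, 36, 48, 53

[0] 18 ≡ 4^2 + 2 (base 4). Lift 5: 27. −1: 26.
[1] 26 ≡ 5^2 + 1 (base 5). Lift 6: 37. −1: 36.
[2] 36 ≡ 6^2 (base 6). Lift 7: 49. −1: 48.
[3] 48 ≡ 6·7 + 6 (base 7). Lift 8: 54. −1: 53.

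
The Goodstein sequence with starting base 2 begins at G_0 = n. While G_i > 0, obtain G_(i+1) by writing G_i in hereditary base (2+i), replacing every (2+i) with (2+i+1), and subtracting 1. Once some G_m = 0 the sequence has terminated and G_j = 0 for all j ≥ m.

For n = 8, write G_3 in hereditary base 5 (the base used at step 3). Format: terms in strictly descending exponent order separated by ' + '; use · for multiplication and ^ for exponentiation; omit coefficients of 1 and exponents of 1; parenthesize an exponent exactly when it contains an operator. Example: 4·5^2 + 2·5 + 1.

[0] 8 ≡ 2^(2 + 1) (base 2). Lift 3: 81. −1: 80.
[1] 80 ≡ 2·3^3 + 2·3^2 + 2·3 + 2 (base 3). Lift 4: 554. −1: 553.
[2] 553 ≡ 2·4^4 + 2·4^2 + 2·4 + 1 (base 4). Lift 5: 6311. −1: 6310.
[3] 6310 ≡ 2·5^5 + 2·5^2 + 2·5 (base 5). Lift 6: 93396. −1: 93395.

2·5^5 + 2·5^2 + 2·5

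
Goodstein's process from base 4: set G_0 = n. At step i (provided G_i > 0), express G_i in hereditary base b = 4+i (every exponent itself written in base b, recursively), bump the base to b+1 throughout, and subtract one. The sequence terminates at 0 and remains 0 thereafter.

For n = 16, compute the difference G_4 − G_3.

3

(0) 16|_4 = 4^2 ↦ 5^2|_5 = 25 ⇒ 24
(1) 24|_5 = 4·5 + 4 ↦ 4·6 + 4|_6 = 28 ⇒ 27
(2) 27|_6 = 4·6 + 3 ↦ 4·7 + 3|_7 = 31 ⇒ 30
(3) 30|_7 = 4·7 + 2 ↦ 4·8 + 2|_8 = 34 ⇒ 33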